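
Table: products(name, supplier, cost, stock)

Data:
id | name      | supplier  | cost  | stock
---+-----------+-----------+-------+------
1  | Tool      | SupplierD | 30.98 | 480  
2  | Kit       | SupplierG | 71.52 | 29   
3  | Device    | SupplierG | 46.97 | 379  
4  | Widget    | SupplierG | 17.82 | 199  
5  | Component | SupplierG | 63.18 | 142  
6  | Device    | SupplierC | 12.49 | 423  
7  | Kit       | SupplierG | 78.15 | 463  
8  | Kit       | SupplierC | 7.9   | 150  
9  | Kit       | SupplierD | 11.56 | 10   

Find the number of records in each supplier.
SELECT supplier, COUNT(*) as count
FROM products
GROUP BY supplier

Result:
  SupplierC: 2
  SupplierD: 2
  SupplierG: 5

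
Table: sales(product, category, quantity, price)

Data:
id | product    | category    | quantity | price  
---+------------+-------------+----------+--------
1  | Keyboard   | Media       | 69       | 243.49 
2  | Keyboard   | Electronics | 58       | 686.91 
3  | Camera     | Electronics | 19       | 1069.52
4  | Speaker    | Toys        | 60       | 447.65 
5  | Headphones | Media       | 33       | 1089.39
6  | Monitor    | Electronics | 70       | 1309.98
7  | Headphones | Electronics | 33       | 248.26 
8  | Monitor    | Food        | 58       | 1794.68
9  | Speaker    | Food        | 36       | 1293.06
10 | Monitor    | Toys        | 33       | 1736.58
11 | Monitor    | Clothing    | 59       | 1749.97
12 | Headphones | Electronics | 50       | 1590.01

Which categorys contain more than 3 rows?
SELECT category, COUNT(*) as cnt
FROM sales
GROUP BY category
HAVING COUNT(*) > 3

Result:
  Electronics: 5

Note: HAVING filters groups after aggregation, WHERE filters rows before.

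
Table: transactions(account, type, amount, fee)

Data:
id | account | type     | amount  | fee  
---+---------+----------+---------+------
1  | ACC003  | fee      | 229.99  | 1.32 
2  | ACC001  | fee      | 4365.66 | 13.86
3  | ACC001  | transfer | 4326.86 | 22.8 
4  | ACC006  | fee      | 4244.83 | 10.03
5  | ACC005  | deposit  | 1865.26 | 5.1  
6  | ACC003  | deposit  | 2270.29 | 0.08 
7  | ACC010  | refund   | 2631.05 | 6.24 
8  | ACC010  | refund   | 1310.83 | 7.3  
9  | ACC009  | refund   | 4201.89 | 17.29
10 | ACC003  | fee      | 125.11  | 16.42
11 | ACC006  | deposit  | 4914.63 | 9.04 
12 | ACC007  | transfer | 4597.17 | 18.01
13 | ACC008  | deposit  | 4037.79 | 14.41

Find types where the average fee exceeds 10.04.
SELECT type, AVG(fee)
FROM transactions
GROUP BY type
HAVING AVG(fee) > 10.04

Result:
  fee: avg=10.41
  refund: avg=10.28
  transfer: avg=20.41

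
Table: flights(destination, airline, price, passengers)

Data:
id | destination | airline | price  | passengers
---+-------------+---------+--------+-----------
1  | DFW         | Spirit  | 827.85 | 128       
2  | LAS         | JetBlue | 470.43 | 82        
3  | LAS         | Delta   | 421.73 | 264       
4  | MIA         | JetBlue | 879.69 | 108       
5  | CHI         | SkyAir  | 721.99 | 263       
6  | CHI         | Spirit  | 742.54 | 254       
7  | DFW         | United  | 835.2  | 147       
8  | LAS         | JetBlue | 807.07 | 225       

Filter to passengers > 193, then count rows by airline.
SELECT airline, COUNT(*)
FROM flights
WHERE passengers > 193
GROUP BY airline

Note: WHERE filters rows before grouping.

Result:
  Delta: 1
  JetBlue: 1
  SkyAir: 1
  Spirit: 1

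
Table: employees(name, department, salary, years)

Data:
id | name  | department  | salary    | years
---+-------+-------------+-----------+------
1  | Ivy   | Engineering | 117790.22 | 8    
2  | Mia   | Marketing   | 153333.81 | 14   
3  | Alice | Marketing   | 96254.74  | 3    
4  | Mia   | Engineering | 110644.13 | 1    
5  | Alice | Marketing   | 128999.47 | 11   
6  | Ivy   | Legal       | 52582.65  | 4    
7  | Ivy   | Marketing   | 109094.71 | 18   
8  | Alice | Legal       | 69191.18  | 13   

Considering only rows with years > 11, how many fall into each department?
SELECT department, COUNT(*)
FROM employees
WHERE years > 11
GROUP BY department

Note: WHERE filters rows before grouping.

Result:
  Legal: 1
  Marketing: 2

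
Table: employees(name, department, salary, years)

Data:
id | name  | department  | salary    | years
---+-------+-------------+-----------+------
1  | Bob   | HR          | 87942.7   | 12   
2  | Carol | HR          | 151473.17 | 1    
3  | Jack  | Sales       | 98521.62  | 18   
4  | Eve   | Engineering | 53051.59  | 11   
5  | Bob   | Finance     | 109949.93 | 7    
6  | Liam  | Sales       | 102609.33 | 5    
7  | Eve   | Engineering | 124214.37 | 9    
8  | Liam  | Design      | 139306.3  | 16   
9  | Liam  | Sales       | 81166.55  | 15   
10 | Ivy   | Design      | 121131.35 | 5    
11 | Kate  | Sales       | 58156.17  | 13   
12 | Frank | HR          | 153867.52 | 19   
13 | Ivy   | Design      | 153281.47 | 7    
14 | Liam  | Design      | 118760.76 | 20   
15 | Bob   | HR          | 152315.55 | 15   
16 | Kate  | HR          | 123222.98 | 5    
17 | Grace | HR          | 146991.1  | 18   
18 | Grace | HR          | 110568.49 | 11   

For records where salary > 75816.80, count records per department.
SELECT department, COUNT(*)
FROM employees
WHERE salary > 75816.80
GROUP BY department

Note: WHERE filters rows before grouping.

Result:
  Design: 4
  Engineering: 1
  Finance: 1
  HR: 7
  Sales: 3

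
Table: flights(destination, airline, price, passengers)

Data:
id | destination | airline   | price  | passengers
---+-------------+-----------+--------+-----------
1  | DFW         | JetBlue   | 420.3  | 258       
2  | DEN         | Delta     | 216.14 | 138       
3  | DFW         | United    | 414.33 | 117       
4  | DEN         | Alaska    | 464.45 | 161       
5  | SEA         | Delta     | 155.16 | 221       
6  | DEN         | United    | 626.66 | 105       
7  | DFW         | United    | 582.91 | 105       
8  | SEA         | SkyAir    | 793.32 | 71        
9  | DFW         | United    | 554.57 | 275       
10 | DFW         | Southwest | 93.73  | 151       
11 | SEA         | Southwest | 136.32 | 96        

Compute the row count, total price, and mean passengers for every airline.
SELECT airline,
       COUNT(*) as cnt,
       SUM(price) as total_price,
       AVG(passengers) as avg_passengers
FROM flights
GROUP BY airline

Result:
  Alaska: 1 records, 464.45 total price, 161.00 avg passengers
  Delta: 2 records, 371.30 total price, 179.50 avg passengers
  JetBlue: 1 records, 420.30 total price, 258.00 avg passengers
  SkyAir: 1 records, 793.32 total price, 71.00 avg passengers
  Southwest: 2 records, 230.05 total price, 123.50 avg passengers
  United: 4 records, 2178.47 total price, 150.50 avg passengers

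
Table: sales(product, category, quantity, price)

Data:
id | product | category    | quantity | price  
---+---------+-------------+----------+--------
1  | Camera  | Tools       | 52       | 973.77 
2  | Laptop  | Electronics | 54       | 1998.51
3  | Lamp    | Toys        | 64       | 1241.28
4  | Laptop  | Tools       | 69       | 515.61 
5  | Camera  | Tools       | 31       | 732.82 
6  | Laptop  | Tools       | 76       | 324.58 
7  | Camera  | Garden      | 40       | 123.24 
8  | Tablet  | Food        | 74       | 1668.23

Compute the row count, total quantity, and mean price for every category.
SELECT category,
       COUNT(*) as cnt,
       SUM(quantity) as total_quantity,
       AVG(price) as avg_price
FROM sales
GROUP BY category

Result:
  Electronics: 1 records, 54 total quantity, 1998.51 avg price
  Food: 1 records, 74 total quantity, 1668.23 avg price
  Garden: 1 records, 40 total quantity, 123.24 avg price
  Tools: 4 records, 228 total quantity, 636.70 avg price
  Toys: 1 records, 64 total quantity, 1241.28 avg price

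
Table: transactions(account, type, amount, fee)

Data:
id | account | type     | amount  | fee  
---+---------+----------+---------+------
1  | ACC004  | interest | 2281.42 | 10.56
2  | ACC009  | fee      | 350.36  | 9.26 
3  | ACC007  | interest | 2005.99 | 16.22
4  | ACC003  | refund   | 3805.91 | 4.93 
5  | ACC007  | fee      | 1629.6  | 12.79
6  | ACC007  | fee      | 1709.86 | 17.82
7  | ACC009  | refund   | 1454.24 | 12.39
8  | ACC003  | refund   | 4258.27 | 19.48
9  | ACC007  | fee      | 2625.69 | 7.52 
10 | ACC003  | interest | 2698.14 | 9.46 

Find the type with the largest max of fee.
SELECT type, MAX(fee) as val
FROM transactions
GROUP BY type
ORDER BY val DESC
LIMIT 1

Result: refund with max(fee) = 19.48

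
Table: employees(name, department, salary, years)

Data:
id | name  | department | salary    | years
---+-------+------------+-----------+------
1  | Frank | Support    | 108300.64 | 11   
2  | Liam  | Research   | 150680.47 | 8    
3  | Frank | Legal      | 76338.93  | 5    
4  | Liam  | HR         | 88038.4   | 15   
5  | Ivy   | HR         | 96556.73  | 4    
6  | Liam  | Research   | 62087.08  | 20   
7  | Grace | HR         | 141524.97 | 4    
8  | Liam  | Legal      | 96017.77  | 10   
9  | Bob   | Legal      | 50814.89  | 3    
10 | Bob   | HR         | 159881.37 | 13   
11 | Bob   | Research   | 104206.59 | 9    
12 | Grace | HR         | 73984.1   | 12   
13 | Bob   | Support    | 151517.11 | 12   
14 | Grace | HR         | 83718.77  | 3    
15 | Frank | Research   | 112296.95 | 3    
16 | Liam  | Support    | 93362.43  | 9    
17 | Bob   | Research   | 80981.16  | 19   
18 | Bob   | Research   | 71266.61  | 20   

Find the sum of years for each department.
SELECT department, SUM(years) as result
FROM employees
GROUP BY department

Result:
  HR: 51
  Legal: 18
  Research: 79
  Support: 32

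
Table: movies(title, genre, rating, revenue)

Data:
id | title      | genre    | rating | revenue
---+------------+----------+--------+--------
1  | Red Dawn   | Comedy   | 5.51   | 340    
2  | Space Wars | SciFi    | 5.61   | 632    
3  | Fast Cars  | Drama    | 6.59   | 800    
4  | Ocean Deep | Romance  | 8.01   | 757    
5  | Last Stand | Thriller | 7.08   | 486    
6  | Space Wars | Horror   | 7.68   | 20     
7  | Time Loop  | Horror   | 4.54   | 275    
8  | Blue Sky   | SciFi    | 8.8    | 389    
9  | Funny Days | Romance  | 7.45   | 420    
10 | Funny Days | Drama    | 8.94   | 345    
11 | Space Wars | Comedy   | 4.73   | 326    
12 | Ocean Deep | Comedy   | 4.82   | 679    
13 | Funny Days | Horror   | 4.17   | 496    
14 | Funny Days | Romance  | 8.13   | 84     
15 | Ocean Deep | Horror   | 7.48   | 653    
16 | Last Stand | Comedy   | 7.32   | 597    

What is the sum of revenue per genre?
SELECT genre, SUM(revenue) as result
FROM movies
GROUP BY genre

Result:
  Comedy: 1942
  Drama: 1145
  Horror: 1444
  Romance: 1261
  SciFi: 1021
  Thriller: 486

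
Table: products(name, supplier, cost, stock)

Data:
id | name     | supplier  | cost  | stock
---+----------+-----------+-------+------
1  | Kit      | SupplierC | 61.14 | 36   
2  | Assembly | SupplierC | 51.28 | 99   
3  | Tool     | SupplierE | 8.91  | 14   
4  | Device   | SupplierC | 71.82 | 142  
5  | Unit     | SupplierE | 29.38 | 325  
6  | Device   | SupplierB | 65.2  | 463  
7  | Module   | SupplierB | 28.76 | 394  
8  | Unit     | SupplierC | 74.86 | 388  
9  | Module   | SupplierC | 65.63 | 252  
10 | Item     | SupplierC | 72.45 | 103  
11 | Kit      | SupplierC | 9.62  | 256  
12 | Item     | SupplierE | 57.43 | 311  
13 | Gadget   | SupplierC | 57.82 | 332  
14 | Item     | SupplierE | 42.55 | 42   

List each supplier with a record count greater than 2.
SELECT supplier, COUNT(*) as cnt
FROM products
GROUP BY supplier
HAVING COUNT(*) > 2

Result:
  SupplierC: 8
  SupplierE: 4

Note: HAVING filters groups after aggregation, WHERE filters rows before.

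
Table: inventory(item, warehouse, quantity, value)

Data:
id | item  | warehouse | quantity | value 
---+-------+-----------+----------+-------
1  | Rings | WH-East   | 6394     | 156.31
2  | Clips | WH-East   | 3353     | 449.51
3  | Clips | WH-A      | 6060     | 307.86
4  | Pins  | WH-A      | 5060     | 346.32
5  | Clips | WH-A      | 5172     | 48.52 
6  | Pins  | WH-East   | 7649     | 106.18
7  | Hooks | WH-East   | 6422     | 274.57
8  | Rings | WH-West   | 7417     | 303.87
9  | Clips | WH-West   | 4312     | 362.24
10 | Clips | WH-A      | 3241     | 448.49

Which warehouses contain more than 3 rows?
SELECT warehouse, COUNT(*) as cnt
FROM inventory
GROUP BY warehouse
HAVING COUNT(*) > 3

Result:
  WH-A: 4
  WH-East: 4

Note: HAVING filters groups after aggregation, WHERE filters rows before.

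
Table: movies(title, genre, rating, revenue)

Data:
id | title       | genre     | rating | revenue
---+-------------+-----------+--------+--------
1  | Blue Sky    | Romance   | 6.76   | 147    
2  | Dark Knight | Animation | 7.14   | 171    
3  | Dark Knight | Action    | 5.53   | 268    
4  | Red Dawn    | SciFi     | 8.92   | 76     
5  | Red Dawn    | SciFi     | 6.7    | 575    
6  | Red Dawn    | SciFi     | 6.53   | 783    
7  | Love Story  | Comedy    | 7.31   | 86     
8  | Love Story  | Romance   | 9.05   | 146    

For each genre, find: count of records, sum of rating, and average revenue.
SELECT genre,
       COUNT(*) as cnt,
       SUM(rating) as total_rating,
       AVG(revenue) as avg_revenue
FROM movies
GROUP BY genre

Result:
  Action: 1 records, 5.53 total rating, 268.00 avg revenue
  Animation: 1 records, 7.14 total rating, 171.00 avg revenue
  Comedy: 1 records, 7.31 total rating, 86.00 avg revenue
  Romance: 2 records, 15.81 total rating, 146.50 avg revenue
  SciFi: 3 records, 22.15 total rating, 478.00 avg revenue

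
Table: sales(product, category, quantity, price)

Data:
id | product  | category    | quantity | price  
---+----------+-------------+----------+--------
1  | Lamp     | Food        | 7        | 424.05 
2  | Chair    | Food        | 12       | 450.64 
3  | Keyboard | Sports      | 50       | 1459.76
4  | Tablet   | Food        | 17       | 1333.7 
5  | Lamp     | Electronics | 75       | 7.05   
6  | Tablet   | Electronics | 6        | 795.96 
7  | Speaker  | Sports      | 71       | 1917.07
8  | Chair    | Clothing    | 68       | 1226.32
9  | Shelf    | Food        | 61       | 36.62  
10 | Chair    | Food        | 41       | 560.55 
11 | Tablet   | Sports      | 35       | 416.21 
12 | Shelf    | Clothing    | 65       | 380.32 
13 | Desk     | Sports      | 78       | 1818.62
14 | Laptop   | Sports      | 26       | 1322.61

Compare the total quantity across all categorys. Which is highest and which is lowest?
SELECT category, SUM(quantity)
FROM sales
GROUP BY category
ORDER BY SUM(quantity)

All groups:
  Electronics: 81
  Clothing: 133
  Food: 138
  Sports: 260

Highest: Sports (260)
Lowest: Electronics (81)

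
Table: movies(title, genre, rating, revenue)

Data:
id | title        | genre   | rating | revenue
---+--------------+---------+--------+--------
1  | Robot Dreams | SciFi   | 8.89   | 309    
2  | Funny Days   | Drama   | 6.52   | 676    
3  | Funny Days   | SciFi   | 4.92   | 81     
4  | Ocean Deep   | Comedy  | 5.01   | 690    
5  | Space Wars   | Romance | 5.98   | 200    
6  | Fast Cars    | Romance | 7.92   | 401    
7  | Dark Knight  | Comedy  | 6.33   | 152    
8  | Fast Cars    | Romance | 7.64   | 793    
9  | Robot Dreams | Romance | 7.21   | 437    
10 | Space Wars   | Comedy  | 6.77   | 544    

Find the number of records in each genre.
SELECT genre, COUNT(*) as count
FROM movies
GROUP BY genre

Result:
  Comedy: 3
  Drama: 1
  Romance: 4
  SciFi: 2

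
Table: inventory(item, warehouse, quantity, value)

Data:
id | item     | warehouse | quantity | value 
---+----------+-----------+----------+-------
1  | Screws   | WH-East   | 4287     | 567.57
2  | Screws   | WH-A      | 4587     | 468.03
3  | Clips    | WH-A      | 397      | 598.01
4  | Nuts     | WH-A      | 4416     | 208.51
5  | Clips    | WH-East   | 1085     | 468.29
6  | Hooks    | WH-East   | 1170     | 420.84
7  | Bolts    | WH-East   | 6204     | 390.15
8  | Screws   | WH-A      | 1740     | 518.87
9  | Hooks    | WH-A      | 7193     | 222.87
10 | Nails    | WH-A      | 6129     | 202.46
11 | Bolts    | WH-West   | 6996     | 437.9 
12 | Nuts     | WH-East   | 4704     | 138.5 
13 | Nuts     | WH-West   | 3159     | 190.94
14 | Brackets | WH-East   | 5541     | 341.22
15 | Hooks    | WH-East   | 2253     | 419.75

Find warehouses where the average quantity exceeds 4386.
SELECT warehouse, AVG(quantity)
FROM inventory
GROUP BY warehouse
HAVING AVG(quantity) > 4386

Result:
  WH-West: avg=5077.50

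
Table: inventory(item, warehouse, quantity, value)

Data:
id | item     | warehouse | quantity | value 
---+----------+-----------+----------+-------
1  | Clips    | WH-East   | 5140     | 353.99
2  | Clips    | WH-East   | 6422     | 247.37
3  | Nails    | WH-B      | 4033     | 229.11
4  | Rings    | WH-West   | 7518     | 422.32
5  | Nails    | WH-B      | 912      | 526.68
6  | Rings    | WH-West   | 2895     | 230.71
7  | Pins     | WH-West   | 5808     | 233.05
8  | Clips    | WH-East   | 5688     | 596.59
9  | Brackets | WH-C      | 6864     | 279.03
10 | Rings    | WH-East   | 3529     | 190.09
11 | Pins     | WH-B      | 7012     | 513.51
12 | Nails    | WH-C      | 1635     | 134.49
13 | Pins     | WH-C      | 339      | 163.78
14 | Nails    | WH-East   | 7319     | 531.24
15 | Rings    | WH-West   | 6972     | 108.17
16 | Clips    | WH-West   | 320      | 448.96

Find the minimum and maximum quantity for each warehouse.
SELECT warehouse, MIN(quantity), MAX(quantity)
FROM inventory
GROUP BY warehouse

Result:
  WH-B: min=912, max=7012
  WH-C: min=339, max=6864
  WH-East: min=3529, max=7319
  WH-West: min=320, max=7518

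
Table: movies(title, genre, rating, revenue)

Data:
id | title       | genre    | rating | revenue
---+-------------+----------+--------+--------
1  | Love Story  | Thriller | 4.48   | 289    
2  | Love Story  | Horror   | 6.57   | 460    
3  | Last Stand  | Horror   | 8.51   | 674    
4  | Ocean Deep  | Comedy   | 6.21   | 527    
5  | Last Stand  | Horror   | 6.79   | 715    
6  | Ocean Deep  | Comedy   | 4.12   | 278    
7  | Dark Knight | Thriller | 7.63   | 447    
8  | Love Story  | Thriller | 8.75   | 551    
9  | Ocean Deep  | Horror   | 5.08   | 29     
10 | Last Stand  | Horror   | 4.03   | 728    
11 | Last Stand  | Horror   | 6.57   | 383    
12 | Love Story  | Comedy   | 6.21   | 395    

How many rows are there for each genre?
SELECT genre, COUNT(*) as count
FROM movies
GROUP BY genre

Result:
  Comedy: 3
  Horror: 6
  Thriller: 3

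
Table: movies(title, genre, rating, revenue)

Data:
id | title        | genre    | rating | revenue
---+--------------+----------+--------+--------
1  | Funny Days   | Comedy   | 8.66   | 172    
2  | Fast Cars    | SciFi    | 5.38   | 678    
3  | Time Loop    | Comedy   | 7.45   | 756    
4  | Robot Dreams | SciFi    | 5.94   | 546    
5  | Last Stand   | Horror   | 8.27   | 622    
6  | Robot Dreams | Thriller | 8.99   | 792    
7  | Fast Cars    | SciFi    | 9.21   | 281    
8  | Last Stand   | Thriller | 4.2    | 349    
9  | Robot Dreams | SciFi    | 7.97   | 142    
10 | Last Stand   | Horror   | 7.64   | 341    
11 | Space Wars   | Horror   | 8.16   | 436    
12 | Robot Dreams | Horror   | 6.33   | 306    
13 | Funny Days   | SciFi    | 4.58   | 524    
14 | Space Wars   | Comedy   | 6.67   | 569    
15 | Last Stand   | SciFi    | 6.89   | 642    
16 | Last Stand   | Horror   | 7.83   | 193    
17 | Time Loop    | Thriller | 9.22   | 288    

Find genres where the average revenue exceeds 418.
SELECT genre, AVG(revenue)
FROM movies
GROUP BY genre
HAVING AVG(revenue) > 418

Result:
  Comedy: avg=499.00
  SciFi: avg=468.83
  Thriller: avg=476.33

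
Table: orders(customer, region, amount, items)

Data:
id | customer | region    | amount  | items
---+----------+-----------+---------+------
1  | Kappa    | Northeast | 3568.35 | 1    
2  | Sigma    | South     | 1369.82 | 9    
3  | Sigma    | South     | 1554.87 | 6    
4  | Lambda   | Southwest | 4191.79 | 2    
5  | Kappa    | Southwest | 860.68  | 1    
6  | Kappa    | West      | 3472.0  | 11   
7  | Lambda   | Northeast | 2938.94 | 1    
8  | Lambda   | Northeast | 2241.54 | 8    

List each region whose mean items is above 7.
SELECT region, AVG(items)
FROM orders
GROUP BY region
HAVING AVG(items) > 7

Result:
  South: avg=7.50
  West: avg=11.00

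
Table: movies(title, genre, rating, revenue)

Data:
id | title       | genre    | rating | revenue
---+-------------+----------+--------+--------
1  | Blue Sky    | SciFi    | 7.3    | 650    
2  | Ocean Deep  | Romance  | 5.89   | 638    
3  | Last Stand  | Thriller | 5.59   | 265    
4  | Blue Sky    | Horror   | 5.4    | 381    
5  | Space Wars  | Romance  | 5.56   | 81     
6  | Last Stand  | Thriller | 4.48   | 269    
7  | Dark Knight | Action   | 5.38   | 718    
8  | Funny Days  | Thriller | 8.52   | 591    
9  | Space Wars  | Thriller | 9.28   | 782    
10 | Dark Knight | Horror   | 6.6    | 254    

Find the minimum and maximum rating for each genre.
SELECT genre, MIN(rating), MAX(rating)
FROM movies
GROUP BY genre

Result:
  Action: min=5.38, max=5.38
  Horror: min=5.40, max=6.60
  Romance: min=5.56, max=5.89
  SciFi: min=7.30, max=7.30
  Thriller: min=4.48, max=9.28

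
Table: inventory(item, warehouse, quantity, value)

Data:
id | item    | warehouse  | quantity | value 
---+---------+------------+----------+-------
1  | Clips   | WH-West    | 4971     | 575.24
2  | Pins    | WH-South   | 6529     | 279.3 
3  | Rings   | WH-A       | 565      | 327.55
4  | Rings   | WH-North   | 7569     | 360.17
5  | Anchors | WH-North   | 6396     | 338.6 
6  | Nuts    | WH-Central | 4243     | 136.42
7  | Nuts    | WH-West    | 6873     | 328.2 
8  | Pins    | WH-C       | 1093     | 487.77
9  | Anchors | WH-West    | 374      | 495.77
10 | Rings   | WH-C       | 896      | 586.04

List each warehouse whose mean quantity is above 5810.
SELECT warehouse, AVG(quantity)
FROM inventory
GROUP BY warehouse
HAVING AVG(quantity) > 5810

Result:
  WH-North: avg=6982.50
  WH-South: avg=6529.00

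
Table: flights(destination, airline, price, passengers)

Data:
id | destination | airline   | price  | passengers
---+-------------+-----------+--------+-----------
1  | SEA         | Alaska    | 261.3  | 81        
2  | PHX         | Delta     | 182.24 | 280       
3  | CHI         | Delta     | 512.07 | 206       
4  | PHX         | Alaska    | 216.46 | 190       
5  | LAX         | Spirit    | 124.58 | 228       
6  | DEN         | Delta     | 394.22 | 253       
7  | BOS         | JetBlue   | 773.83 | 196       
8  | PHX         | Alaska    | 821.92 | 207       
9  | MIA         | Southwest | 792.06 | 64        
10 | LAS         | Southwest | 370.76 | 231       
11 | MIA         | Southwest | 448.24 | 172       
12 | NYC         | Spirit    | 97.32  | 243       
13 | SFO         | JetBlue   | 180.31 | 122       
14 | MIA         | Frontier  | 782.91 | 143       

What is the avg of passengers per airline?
SELECT airline, AVG(passengers) as result
FROM flights
GROUP BY airline

Result:
  Alaska: 159.33
  Delta: 246.33
  Frontier: 143.00
  JetBlue: 159.00
  Southwest: 155.67
  Spirit: 235.50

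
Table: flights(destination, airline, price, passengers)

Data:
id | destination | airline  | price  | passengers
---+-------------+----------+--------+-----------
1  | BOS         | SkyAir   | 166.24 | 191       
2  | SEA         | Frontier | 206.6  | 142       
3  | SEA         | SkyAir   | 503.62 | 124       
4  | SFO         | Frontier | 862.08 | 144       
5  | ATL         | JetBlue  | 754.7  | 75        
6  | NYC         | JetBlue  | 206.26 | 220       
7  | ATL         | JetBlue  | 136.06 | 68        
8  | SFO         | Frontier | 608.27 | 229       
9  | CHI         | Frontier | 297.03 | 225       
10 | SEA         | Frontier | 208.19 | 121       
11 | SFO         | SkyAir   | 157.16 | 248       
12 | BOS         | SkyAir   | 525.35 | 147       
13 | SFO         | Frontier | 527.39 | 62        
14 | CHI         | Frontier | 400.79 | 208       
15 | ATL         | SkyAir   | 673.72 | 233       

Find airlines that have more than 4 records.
SELECT airline, COUNT(*) as cnt
FROM flights
GROUP BY airline
HAVING COUNT(*) > 4

Result:
  Frontier: 7
  SkyAir: 5

Note: HAVING filters groups after aggregation, WHERE filters rows before.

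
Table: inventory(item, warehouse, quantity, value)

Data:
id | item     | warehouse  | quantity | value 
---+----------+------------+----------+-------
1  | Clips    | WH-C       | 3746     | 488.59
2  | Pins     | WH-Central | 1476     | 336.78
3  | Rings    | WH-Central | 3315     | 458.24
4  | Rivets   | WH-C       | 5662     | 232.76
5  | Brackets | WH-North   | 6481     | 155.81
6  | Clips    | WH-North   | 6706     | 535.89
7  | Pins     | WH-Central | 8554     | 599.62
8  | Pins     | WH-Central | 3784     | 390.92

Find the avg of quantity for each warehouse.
SELECT warehouse, AVG(quantity) as result
FROM inventory
GROUP BY warehouse

Result:
  WH-C: 4704.00
  WH-Central: 4282.25
  WH-North: 6593.50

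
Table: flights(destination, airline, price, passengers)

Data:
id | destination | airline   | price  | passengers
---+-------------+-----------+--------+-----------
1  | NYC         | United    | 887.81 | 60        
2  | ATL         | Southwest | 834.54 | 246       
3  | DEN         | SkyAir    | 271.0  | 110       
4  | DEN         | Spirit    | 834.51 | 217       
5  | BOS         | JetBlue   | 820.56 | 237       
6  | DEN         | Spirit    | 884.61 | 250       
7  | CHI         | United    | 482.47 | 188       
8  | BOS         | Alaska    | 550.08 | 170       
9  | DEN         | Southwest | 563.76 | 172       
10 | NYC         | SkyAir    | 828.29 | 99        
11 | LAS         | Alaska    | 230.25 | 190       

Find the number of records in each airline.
SELECT airline, COUNT(*) as count
FROM flights
GROUP BY airline

Result:
  Alaska: 2
  JetBlue: 1
  SkyAir: 2
  Southwest: 2
  Spirit: 2
  United: 2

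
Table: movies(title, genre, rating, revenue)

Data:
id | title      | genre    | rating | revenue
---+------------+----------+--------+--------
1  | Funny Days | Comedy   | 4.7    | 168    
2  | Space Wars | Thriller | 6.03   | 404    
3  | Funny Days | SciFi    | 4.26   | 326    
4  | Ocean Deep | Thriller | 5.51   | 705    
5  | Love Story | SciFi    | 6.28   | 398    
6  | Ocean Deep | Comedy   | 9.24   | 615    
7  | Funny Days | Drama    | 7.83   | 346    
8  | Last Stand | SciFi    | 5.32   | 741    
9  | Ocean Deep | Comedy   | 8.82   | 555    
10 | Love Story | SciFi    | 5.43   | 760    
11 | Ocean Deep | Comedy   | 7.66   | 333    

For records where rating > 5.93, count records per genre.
SELECT genre, COUNT(*)
FROM movies
WHERE rating > 5.93
GROUP BY genre

Note: WHERE filters rows before grouping.

Result:
  Comedy: 3
  Drama: 1
  SciFi: 1
  Thriller: 1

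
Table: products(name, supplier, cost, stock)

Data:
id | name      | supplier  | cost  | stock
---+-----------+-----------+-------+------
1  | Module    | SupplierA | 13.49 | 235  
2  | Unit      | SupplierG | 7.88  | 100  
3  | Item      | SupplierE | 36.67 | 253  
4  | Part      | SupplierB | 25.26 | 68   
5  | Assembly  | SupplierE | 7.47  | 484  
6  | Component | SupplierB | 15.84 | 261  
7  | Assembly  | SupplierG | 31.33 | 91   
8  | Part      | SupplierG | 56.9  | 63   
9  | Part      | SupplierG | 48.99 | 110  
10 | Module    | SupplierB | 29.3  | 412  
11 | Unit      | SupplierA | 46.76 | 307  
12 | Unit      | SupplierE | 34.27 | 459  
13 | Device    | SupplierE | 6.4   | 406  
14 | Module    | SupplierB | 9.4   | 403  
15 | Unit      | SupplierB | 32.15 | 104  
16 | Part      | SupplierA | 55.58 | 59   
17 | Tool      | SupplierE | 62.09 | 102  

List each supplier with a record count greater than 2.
SELECT supplier, COUNT(*) as cnt
FROM products
GROUP BY supplier
HAVING COUNT(*) > 2

Result:
  SupplierA: 3
  SupplierB: 5
  SupplierE: 5
  SupplierG: 4

Note: HAVING filters groups after aggregation, WHERE filters rows before.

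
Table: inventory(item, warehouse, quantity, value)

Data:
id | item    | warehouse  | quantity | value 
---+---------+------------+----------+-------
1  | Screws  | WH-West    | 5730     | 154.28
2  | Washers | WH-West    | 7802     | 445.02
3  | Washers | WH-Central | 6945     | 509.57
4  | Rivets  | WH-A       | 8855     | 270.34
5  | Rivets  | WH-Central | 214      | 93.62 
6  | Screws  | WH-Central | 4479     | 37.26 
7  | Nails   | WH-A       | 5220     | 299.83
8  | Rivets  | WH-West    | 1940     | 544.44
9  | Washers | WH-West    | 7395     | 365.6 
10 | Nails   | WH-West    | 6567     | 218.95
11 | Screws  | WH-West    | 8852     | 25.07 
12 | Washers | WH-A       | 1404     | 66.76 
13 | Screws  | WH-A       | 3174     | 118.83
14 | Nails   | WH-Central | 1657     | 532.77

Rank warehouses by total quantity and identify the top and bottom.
SELECT warehouse, SUM(quantity)
FROM inventory
GROUP BY warehouse
ORDER BY SUM(quantity)

All groups:
  WH-Central: 13295
  WH-A: 18653
  WH-West: 38286

Highest: WH-West (38286)
Lowest: WH-Central (13295)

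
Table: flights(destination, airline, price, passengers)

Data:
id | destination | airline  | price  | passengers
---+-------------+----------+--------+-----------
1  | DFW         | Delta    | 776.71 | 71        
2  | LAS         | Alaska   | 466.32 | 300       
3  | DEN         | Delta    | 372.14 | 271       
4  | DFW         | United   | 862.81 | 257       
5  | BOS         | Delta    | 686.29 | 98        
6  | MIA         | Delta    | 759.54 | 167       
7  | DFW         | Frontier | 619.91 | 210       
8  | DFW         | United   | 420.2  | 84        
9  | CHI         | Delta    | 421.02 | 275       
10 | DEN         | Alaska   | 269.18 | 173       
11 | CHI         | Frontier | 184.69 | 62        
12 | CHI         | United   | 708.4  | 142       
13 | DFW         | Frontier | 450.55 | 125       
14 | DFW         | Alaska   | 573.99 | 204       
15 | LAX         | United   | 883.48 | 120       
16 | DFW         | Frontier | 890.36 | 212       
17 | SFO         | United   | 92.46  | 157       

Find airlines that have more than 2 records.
SELECT airline, COUNT(*) as cnt
FROM flights
GROUP BY airline
HAVING COUNT(*) > 2

Result:
  Alaska: 3
  Delta: 5
  Frontier: 4
  United: 5

Note: HAVING filters groups after aggregation, WHERE filters rows before.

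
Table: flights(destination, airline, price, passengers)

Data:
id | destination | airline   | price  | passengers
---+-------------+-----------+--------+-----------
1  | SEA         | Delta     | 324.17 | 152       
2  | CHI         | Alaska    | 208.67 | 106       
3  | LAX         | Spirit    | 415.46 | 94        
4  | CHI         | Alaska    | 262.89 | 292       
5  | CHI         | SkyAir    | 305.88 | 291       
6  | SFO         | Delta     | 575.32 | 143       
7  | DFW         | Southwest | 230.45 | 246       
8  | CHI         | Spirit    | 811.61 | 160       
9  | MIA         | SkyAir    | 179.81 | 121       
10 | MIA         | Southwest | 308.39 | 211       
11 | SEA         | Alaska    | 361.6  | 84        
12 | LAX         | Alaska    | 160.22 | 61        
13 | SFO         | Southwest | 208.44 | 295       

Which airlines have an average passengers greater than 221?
SELECT airline, AVG(passengers)
FROM flights
GROUP BY airline
HAVING AVG(passengers) > 221

Result:
  Southwest: avg=250.67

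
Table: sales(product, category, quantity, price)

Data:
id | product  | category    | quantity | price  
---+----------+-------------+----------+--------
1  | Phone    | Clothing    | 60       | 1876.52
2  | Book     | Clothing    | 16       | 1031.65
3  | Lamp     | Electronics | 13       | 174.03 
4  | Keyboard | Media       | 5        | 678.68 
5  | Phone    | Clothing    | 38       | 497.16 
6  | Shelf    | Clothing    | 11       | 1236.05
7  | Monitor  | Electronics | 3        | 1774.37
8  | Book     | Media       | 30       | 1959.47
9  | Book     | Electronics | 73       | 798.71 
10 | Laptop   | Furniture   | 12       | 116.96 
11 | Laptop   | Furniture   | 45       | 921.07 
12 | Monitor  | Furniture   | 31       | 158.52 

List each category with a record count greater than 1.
SELECT category, COUNT(*) as cnt
FROM sales
GROUP BY category
HAVING COUNT(*) > 1

Result:
  Clothing: 4
  Electronics: 3
  Furniture: 3
  Media: 2

Note: HAVING filters groups after aggregation, WHERE filters rows before.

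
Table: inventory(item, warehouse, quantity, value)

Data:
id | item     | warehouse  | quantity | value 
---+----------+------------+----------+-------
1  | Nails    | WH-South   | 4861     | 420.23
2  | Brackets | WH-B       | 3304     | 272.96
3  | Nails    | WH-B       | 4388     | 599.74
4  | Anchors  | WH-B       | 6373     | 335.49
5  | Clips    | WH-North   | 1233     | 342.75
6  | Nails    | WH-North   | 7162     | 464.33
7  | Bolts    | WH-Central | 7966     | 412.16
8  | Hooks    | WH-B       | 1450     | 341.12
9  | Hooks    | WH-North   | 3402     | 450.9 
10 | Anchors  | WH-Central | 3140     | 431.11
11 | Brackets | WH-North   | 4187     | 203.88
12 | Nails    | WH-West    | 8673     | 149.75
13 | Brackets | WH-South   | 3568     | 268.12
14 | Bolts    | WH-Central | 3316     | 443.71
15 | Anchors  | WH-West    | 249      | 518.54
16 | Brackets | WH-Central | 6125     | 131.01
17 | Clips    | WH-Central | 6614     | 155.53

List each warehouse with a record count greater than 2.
SELECT warehouse, COUNT(*) as cnt
FROM inventory
GROUP BY warehouse
HAVING COUNT(*) > 2

Result:
  WH-B: 4
  WH-Central: 5
  WH-North: 4

Note: HAVING filters groups after aggregation, WHERE filters rows before.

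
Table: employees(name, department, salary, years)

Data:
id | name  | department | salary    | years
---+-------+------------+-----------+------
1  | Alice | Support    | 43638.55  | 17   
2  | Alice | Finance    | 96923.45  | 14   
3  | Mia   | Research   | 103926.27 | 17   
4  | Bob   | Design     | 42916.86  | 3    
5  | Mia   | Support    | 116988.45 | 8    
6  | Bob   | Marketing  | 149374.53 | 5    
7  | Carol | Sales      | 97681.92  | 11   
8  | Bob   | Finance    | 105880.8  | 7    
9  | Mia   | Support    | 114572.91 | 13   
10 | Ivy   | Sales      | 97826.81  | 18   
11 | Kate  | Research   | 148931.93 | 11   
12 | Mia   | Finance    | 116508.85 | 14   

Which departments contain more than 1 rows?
SELECT department, COUNT(*) as cnt
FROM employees
GROUP BY department
HAVING COUNT(*) > 1

Result:
  Finance: 3
  Research: 2
  Sales: 2
  Support: 3

Note: HAVING filters groups after aggregation, WHERE filters rows before.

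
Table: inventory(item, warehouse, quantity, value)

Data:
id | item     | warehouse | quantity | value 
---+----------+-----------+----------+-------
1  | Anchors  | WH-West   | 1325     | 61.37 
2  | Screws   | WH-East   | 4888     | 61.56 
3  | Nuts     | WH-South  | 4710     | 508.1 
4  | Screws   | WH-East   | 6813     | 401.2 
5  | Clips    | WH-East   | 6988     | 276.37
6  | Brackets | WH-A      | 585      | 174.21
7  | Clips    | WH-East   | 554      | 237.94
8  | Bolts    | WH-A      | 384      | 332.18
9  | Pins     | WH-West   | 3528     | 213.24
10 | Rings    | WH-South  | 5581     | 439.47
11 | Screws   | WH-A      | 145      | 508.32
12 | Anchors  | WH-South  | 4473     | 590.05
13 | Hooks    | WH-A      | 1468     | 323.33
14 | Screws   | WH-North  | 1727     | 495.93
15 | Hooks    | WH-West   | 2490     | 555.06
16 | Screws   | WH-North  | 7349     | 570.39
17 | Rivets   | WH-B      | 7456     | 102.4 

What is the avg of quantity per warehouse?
SELECT warehouse, AVG(quantity) as result
FROM inventory
GROUP BY warehouse

Result:
  WH-A: 645.50
  WH-B: 7456.00
  WH-East: 4810.75
  WH-North: 4538.00
  WH-South: 4921.33
  WH-West: 2447.67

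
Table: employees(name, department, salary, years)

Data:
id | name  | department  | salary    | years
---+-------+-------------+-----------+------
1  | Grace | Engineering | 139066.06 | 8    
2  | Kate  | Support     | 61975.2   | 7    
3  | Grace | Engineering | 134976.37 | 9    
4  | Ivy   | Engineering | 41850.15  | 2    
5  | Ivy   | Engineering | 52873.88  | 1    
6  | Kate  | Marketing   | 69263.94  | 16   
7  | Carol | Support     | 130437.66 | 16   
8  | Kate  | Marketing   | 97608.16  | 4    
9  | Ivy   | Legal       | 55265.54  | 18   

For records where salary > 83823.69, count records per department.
SELECT department, COUNT(*)
FROM employees
WHERE salary > 83823.69
GROUP BY department

Note: WHERE filters rows before grouping.

Result:
  Engineering: 2
  Marketing: 1
  Support: 1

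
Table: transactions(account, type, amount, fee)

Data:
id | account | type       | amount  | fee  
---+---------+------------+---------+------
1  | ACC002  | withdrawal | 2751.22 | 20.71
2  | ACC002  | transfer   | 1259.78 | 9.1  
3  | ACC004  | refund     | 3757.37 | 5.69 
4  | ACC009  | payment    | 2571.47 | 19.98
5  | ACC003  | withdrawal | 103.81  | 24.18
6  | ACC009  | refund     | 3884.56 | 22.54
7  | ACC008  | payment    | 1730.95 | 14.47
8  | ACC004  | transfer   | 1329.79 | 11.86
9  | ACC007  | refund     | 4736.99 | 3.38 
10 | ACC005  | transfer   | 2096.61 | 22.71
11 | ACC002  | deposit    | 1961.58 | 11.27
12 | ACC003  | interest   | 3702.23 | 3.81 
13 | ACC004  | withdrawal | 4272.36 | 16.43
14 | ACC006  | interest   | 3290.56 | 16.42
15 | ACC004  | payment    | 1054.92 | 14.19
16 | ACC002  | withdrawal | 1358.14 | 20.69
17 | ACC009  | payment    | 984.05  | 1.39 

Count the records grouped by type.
SELECT type, COUNT(*) as count
FROM transactions
GROUP BY type

Result:
  deposit: 1
  interest: 2
  payment: 4
  refund: 3
  transfer: 3
  withdrawal: 4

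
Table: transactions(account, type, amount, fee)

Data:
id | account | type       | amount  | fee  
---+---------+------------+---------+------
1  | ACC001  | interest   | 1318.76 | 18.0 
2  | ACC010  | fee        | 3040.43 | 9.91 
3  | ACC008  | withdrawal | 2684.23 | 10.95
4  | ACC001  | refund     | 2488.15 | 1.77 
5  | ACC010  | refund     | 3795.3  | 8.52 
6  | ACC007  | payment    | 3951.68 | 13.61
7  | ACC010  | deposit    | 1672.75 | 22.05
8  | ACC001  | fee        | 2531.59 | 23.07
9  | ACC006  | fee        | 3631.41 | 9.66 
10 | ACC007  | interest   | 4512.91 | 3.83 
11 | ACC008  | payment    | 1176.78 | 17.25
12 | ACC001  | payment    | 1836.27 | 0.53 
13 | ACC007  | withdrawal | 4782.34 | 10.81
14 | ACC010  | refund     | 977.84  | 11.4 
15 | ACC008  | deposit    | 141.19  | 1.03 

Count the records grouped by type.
SELECT type, COUNT(*) as count
FROM transactions
GROUP BY type

Result:
  deposit: 2
  fee: 3
  interest: 2
  payment: 3
  refund: 3
  withdrawal: 2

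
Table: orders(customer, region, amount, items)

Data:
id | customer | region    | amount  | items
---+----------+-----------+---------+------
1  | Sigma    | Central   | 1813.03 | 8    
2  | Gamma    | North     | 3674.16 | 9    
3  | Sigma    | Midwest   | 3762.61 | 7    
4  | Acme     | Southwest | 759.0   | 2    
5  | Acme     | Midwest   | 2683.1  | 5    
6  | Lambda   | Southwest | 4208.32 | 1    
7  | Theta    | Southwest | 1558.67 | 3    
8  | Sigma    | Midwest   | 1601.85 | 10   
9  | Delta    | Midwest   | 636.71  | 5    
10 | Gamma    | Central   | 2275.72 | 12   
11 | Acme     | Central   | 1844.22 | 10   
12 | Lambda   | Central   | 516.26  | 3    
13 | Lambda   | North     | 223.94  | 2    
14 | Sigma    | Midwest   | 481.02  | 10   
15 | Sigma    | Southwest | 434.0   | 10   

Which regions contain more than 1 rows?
SELECT region, COUNT(*) as cnt
FROM orders
GROUP BY region
HAVING COUNT(*) > 1

Result:
  Central: 4
  Midwest: 5
  North: 2
  Southwest: 4

Note: HAVING filters groups after aggregation, WHERE filters rows before.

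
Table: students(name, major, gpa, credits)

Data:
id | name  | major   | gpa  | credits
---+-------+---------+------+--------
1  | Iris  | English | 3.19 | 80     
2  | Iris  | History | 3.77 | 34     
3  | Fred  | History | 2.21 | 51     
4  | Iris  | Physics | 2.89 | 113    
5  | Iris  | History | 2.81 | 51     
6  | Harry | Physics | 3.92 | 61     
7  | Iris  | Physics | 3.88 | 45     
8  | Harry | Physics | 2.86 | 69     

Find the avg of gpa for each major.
SELECT major, AVG(gpa) as result
FROM students
GROUP BY major

Result:
  English: 3.19
  History: 2.93
  Physics: 3.39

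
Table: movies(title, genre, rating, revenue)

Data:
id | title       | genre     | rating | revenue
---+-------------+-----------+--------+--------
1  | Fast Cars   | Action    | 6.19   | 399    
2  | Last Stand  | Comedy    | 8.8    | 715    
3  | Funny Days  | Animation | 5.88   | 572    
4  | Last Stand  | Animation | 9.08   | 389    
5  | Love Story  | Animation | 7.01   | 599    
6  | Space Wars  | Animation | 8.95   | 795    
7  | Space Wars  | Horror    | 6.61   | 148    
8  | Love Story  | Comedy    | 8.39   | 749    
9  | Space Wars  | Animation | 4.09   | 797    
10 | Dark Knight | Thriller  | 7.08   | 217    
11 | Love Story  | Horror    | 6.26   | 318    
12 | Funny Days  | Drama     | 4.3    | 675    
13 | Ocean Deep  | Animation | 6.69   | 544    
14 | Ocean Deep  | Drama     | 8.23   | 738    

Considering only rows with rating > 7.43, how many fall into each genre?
SELECT genre, COUNT(*)
FROM movies
WHERE rating > 7.43
GROUP BY genre

Note: WHERE filters rows before grouping.

Result:
  Animation: 2
  Comedy: 2
  Drama: 1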